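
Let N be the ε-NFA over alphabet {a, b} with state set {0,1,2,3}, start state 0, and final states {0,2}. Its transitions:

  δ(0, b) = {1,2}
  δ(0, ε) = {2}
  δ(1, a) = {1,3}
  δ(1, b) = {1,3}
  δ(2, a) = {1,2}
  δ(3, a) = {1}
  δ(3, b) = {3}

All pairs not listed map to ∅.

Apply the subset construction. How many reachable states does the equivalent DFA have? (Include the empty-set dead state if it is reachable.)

4

Start state of the DFA: {0,2} (ε-closure of the NFA start).
{0,2} --a--> {1,2}  [new]
{0,2} --b--> {1,2}  [seen]
{1,2} --a--> {1,2,3}  [new]
{1,2} --b--> {1,3}  [new]
{1,2,3} --a--> {1,2,3}  [seen]
{1,2,3} --b--> {1,3}  [seen]
{1,3} --a--> {1,3}  [seen]
{1,3} --b--> {1,3}  [seen]
Reachable DFA states: {0,2}, {1,2}, {1,2,3}, {1,3}.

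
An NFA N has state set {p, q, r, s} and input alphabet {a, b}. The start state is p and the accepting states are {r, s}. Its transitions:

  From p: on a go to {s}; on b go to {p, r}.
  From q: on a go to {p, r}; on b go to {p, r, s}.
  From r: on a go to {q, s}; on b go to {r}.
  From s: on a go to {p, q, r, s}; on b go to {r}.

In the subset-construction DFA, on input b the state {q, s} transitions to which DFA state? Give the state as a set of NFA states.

{p, r, s}

δ(q,b) = {p, r, s}; δ(s,b) = {r}.
Union: {p, r, s}.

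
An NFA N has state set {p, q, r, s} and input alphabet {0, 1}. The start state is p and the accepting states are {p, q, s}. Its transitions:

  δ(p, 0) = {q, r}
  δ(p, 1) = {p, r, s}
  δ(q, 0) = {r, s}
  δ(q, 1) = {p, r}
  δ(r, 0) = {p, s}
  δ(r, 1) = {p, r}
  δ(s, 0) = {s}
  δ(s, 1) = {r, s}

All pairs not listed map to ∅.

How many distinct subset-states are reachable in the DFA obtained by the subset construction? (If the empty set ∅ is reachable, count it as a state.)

Start state of the DFA: {p}.
{p} --0--> {q, r}  [new]
{p} --1--> {p, r, s}  [new]
{q, r} --0--> {p, r, s}  [seen]
{q, r} --1--> {p, r}  [new]
{p, r, s} --0--> {p, q, r, s}  [new]
{p, r, s} --1--> {p, r, s}  [seen]
{p, r} --0--> {p, q, r, s}  [seen]
{p, r} --1--> {p, r, s}  [seen]
{p, q, r, s} --0--> {p, q, r, s}  [seen]
{p, q, r, s} --1--> {p, r, s}  [seen]
Reachable DFA states: {p}, {q, r}, {p, r, s}, {p, r}, {p, q, r, s}.

5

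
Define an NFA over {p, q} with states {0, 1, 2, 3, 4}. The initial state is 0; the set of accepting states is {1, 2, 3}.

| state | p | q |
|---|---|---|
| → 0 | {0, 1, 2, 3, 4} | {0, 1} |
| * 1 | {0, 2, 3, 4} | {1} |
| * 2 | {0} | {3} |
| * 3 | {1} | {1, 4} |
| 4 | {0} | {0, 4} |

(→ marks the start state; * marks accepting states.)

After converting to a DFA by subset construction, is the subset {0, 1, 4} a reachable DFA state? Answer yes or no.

Start state of the DFA: {0}.
{0} --p--> {0, 1, 2, 3, 4}  [new]
{0} --q--> {0, 1}  [new]
{0, 1, 2, 3, 4} --p--> {0, 1, 2, 3, 4}  [seen]
{0, 1, 2, 3, 4} --q--> {0, 1, 3, 4}  [new]
{0, 1} --p--> {0, 1, 2, 3, 4}  [seen]
{0, 1} --q--> {0, 1}  [seen]
{0, 1, 3, 4} --p--> {0, 1, 2, 3, 4}  [seen]
{0, 1, 3, 4} --q--> {0, 1, 4}  [new]
{0, 1, 4} --p--> {0, 1, 2, 3, 4}  [seen]
{0, 1, 4} --q--> {0, 1, 4}  [seen]
Reachable DFA states: {0}, {0, 1, 2, 3, 4}, {0, 1}, {0, 1, 3, 4}, {0, 1, 4}.
{0, 1, 4} is among them.

yes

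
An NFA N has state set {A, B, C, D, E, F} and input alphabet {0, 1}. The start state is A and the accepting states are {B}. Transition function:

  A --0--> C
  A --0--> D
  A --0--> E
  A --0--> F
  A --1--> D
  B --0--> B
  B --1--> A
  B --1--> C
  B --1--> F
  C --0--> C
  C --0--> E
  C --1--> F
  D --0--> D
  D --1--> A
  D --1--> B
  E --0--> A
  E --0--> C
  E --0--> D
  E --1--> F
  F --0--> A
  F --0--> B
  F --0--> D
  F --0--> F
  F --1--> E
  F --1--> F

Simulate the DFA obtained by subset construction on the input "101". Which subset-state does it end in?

Start: {A}.
δ(A,1) = {D}.
Union: {D}.
After 1: {D}.
δ(D,0) = {D}.
Union: {D}.
After 0: {D}.
δ(D,1) = {A, B}.
Union: {A, B}.
After 1: {A, B}.

{A, B}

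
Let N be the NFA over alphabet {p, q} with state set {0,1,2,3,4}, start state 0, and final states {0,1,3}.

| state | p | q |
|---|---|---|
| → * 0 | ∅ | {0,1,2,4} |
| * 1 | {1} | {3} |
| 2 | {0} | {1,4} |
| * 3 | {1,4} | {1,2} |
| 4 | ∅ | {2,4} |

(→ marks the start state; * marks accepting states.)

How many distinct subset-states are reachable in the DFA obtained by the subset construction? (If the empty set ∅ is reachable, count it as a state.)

14

Start state of the DFA: {0}.
{0} --p--> ∅  [new]
{0} --q--> {0,1,2,4}  [new]
∅ --p--> ∅  [seen]
∅ --q--> ∅  [seen]
{0,1,2,4} --p--> {0,1}  [new]
{0,1,2,4} --q--> {0,1,2,3,4}  [new]
{0,1} --p--> {1}  [new]
{0,1} --q--> {0,1,2,3,4}  [seen]
{0,1,2,3,4} --p--> {0,1,4}  [new]
{0,1,2,3,4} --q--> {0,1,2,3,4}  [seen]
{1} --p--> {1}  [seen]
{1} --q--> {3}  [new]
{0,1,4} --p--> {1}  [seen]
{0,1,4} --q--> {0,1,2,3,4}  [seen]
{3} --p--> {1,4}  [new]
{3} --q--> {1,2}  [new]
{1,4} --p--> {1}  [seen]
{1,4} --q--> {2,3,4}  [new]
{1,2} --p--> {0,1}  [seen]
{1,2} --q--> {1,3,4}  [new]
{2,3,4} --p--> {0,1,4}  [seen]
{2,3,4} --q--> {1,2,4}  [new]
{1,3,4} --p--> {1,4}  [seen]
{1,3,4} --q--> {1,2,3,4}  [new]
{1,2,4} --p--> {0,1}  [seen]
{1,2,4} --q--> {1,2,3,4}  [seen]
{1,2,3,4} --p--> {0,1,4}  [seen]
{1,2,3,4} --q--> {1,2,3,4}  [seen]
Reachable DFA states: {0}, ∅, {0,1,2,4}, {0,1}, {0,1,2,3,4}, {1}, {0,1,4}, {3}, {1,4}, {1,2}, {2,3,4}, {1,3,4}, {1,2,4}, {1,2,3,4}.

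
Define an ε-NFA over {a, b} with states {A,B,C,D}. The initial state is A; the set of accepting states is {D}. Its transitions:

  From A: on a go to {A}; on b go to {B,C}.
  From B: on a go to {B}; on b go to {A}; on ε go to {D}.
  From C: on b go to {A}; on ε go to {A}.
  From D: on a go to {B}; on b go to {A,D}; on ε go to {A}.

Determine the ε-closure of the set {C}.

Begin with {C}.
C →ε {A}; add A.
ε-closure = {A,C}.

{A,C}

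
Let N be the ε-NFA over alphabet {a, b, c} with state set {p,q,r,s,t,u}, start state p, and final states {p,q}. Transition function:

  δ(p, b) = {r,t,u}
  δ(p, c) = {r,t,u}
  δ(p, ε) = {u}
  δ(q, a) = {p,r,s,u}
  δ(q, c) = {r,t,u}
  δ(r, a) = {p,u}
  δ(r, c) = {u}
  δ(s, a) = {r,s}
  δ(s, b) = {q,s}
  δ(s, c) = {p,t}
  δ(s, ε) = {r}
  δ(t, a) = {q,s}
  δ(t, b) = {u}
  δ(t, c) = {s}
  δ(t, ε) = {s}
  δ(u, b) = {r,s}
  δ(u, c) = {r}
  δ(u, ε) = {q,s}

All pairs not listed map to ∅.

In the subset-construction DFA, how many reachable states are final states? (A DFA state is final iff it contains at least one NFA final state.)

5

Start state of the DFA: {p,q,r,s,u} (ε-closure of the NFA start).
{p,q,r,s,u} --a--> {p,q,r,s,u}  [seen]
{p,q,r,s,u} --b--> {q,r,s,t,u}  [new]
{p,q,r,s,u} --c--> {p,q,r,s,t,u}  [new]
{q,r,s,t,u} --a--> {p,q,r,s,u}  [seen]
{q,r,s,t,u} --b--> {q,r,s,u}  [new]
{q,r,s,t,u} --c--> {p,q,r,s,t,u}  [seen]
{p,q,r,s,t,u} --a--> {p,q,r,s,u}  [seen]
{p,q,r,s,t,u} --b--> {q,r,s,t,u}  [seen]
{p,q,r,s,t,u} --c--> {p,q,r,s,t,u}  [seen]
{q,r,s,u} --a--> {p,q,r,s,u}  [seen]
{q,r,s,u} --b--> {q,r,s}  [new]
{q,r,s,u} --c--> {p,q,r,s,t,u}  [seen]
{q,r,s} --a--> {p,q,r,s,u}  [seen]
{q,r,s} --b--> {q,r,s}  [seen]
{q,r,s} --c--> {p,q,r,s,t,u}  [seen]
Reachable DFA states: {p,q,r,s,u}, {q,r,s,t,u}, {p,q,r,s,t,u}, {q,r,s,u}, {q,r,s}.
Accepting DFA states (contain an NFA accepting state): {p,q,r,s,u}, {q,r,s,t,u}, {p,q,r,s,t,u}, {q,r,s,u}, {q,r,s}.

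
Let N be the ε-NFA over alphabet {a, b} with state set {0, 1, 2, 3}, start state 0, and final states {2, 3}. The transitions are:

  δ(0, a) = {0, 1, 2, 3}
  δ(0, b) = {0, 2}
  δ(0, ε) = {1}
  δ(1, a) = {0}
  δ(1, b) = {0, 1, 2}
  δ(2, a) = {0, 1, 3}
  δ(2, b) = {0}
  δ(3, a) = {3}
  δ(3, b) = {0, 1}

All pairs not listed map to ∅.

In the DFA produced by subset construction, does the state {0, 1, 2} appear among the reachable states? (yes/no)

Start state of the DFA: {0, 1} (ε-closure of the NFA start).
{0, 1} --a--> {0, 1, 2, 3}  [new]
{0, 1} --b--> {0, 1, 2}  [new]
{0, 1, 2, 3} --a--> {0, 1, 2, 3}  [seen]
{0, 1, 2, 3} --b--> {0, 1, 2}  [seen]
{0, 1, 2} --a--> {0, 1, 2, 3}  [seen]
{0, 1, 2} --b--> {0, 1, 2}  [seen]
Reachable DFA states: {0, 1}, {0, 1, 2, 3}, {0, 1, 2}.
{0, 1, 2} is among them.

yes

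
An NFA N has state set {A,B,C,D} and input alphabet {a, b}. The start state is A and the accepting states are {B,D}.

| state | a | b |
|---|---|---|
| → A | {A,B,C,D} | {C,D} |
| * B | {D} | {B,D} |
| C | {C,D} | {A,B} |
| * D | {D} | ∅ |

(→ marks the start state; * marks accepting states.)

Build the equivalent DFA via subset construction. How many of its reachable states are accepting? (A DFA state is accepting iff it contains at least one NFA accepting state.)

5

Start state of the DFA: {A}.
{A} --a--> {A,B,C,D}  [new]
{A} --b--> {C,D}  [new]
{A,B,C,D} --a--> {A,B,C,D}  [seen]
{A,B,C,D} --b--> {A,B,C,D}  [seen]
{C,D} --a--> {C,D}  [seen]
{C,D} --b--> {A,B}  [new]
{A,B} --a--> {A,B,C,D}  [seen]
{A,B} --b--> {B,C,D}  [new]
{B,C,D} --a--> {C,D}  [seen]
{B,C,D} --b--> {A,B,D}  [new]
{A,B,D} --a--> {A,B,C,D}  [seen]
{A,B,D} --b--> {B,C,D}  [seen]
Reachable DFA states: {A}, {A,B,C,D}, {C,D}, {A,B}, {B,C,D}, {A,B,D}.
Accepting DFA states (contain an NFA accepting state): {A,B,C,D}, {C,D}, {A,B}, {B,C,D}, {A,B,D}.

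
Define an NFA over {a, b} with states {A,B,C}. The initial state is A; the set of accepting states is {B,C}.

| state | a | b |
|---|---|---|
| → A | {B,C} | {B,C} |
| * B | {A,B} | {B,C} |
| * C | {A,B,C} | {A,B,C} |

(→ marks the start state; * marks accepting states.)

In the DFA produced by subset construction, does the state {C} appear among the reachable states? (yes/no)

Start state of the DFA: {A}.
{A} --a--> {B,C}  [new]
{A} --b--> {B,C}  [seen]
{B,C} --a--> {A,B,C}  [new]
{B,C} --b--> {A,B,C}  [seen]
{A,B,C} --a--> {A,B,C}  [seen]
{A,B,C} --b--> {A,B,C}  [seen]
Reachable DFA states: {A}, {B,C}, {A,B,C}.
{C} is not among them.

no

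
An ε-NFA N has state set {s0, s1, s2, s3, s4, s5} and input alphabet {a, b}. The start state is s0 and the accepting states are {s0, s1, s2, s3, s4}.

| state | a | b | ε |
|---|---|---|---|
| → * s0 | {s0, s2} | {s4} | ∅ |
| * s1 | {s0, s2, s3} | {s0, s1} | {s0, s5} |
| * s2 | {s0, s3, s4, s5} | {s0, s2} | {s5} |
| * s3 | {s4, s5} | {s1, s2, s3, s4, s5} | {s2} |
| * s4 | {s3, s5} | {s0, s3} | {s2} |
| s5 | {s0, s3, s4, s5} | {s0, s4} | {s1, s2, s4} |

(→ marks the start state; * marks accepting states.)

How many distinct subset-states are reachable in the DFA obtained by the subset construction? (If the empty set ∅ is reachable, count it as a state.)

Start state of the DFA: {s0} (ε-closure of the NFA start).
{s0} --a--> {s0, s1, s2, s4, s5}  [new]
{s0} --b--> {s0, s1, s2, s4, s5}  [seen]
{s0, s1, s2, s4, s5} --a--> {s0, s1, s2, s3, s4, s5}  [new]
{s0, s1, s2, s4, s5} --b--> {s0, s1, s2, s3, s4, s5}  [seen]
{s0, s1, s2, s3, s4, s5} --a--> {s0, s1, s2, s3, s4, s5}  [seen]
{s0, s1, s2, s3, s4, s5} --b--> {s0, s1, s2, s3, s4, s5}  [seen]
Reachable DFA states: {s0}, {s0, s1, s2, s4, s5}, {s0, s1, s2, s3, s4, s5}.

3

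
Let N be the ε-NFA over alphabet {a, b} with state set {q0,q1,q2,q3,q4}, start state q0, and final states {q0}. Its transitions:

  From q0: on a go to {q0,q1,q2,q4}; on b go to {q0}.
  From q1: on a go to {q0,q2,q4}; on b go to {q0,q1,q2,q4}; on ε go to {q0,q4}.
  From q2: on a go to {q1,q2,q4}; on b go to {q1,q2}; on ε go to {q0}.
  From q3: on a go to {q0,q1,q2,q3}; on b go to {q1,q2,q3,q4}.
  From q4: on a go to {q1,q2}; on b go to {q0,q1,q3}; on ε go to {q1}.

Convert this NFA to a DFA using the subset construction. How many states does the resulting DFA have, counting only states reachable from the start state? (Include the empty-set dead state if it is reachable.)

3

Start state of the DFA: {q0} (ε-closure of the NFA start).
{q0} --a--> {q0,q1,q2,q4}  [new]
{q0} --b--> {q0}  [seen]
{q0,q1,q2,q4} --a--> {q0,q1,q2,q4}  [seen]
{q0,q1,q2,q4} --b--> {q0,q1,q2,q3,q4}  [new]
{q0,q1,q2,q3,q4} --a--> {q0,q1,q2,q3,q4}  [seen]
{q0,q1,q2,q3,q4} --b--> {q0,q1,q2,q3,q4}  [seen]
Reachable DFA states: {q0}, {q0,q1,q2,q4}, {q0,q1,q2,q3,q4}.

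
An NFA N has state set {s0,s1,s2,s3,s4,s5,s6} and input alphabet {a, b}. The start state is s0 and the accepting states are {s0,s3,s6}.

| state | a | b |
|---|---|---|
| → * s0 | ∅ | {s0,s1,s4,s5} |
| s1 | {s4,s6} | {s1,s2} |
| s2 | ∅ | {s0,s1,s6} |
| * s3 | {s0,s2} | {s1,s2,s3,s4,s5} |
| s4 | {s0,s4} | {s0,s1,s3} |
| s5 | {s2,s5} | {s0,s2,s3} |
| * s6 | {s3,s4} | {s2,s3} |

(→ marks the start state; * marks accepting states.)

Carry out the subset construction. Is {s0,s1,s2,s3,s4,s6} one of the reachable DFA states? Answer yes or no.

no

Start state of the DFA: {s0}.
{s0} --a--> ∅  [new]
{s0} --b--> {s0,s1,s4,s5}  [new]
∅ --a--> ∅  [seen]
∅ --b--> ∅  [seen]
{s0,s1,s4,s5} --a--> {s0,s2,s4,s5,s6}  [new]
{s0,s1,s4,s5} --b--> {s0,s1,s2,s3,s4,s5}  [new]
{s0,s2,s4,s5,s6} --a--> {s0,s2,s3,s4,s5}  [new]
{s0,s2,s4,s5,s6} --b--> {s0,s1,s2,s3,s4,s5,s6}  [new]
{s0,s1,s2,s3,s4,s5} --a--> {s0,s2,s4,s5,s6}  [seen]
{s0,s1,s2,s3,s4,s5} --b--> {s0,s1,s2,s3,s4,s5,s6}  [seen]
{s0,s2,s3,s4,s5} --a--> {s0,s2,s4,s5}  [new]
{s0,s2,s3,s4,s5} --b--> {s0,s1,s2,s3,s4,s5,s6}  [seen]
{s0,s1,s2,s3,s4,s5,s6} --a--> {s0,s2,s3,s4,s5,s6}  [new]
{s0,s1,s2,s3,s4,s5,s6} --b--> {s0,s1,s2,s3,s4,s5,s6}  [seen]
{s0,s2,s4,s5} --a--> {s0,s2,s4,s5}  [seen]
{s0,s2,s4,s5} --b--> {s0,s1,s2,s3,s4,s5,s6}  [seen]
{s0,s2,s3,s4,s5,s6} --a--> {s0,s2,s3,s4,s5}  [seen]
{s0,s2,s3,s4,s5,s6} --b--> {s0,s1,s2,s3,s4,s5,s6}  [seen]
Reachable DFA states: {s0}, ∅, {s0,s1,s4,s5}, {s0,s2,s4,s5,s6}, {s0,s1,s2,s3,s4,s5}, {s0,s2,s3,s4,s5}, {s0,s1,s2,s3,s4,s5,s6}, {s0,s2,s4,s5}, {s0,s2,s3,s4,s5,s6}.
{s0,s1,s2,s3,s4,s6} is not among them.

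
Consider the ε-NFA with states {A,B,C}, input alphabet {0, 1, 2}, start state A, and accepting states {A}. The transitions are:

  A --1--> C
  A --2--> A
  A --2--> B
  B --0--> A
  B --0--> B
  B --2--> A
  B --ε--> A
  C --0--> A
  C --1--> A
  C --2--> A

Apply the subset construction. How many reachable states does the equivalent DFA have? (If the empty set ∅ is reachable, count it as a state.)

Start state of the DFA: {A} (ε-closure of the NFA start).
{A} --0--> ∅  [new]
{A} --1--> {C}  [new]
{A} --2--> {A,B}  [new]
∅ --0--> ∅  [seen]
∅ --1--> ∅  [seen]
∅ --2--> ∅  [seen]
{C} --0--> {A}  [seen]
{C} --1--> {A}  [seen]
{C} --2--> {A}  [seen]
{A,B} --0--> {A,B}  [seen]
{A,B} --1--> {C}  [seen]
{A,B} --2--> {A,B}  [seen]
Reachable DFA states: {A}, ∅, {C}, {A,B}.

4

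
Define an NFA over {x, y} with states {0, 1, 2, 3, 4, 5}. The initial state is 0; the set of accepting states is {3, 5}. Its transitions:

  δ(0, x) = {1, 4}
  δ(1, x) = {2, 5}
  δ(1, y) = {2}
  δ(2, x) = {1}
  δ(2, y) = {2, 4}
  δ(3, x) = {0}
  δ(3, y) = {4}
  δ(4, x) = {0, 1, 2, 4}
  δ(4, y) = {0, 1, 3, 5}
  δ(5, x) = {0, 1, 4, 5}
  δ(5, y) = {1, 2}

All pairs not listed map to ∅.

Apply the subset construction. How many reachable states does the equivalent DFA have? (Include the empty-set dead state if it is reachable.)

7

Start state of the DFA: {0}.
{0} --x--> {1, 4}  [new]
{0} --y--> ∅  [new]
{1, 4} --x--> {0, 1, 2, 4, 5}  [new]
{1, 4} --y--> {0, 1, 2, 3, 5}  [new]
∅ --x--> ∅  [seen]
∅ --y--> ∅  [seen]
{0, 1, 2, 4, 5} --x--> {0, 1, 2, 4, 5}  [seen]
{0, 1, 2, 4, 5} --y--> {0, 1, 2, 3, 4, 5}  [new]
{0, 1, 2, 3, 5} --x--> {0, 1, 2, 4, 5}  [seen]
{0, 1, 2, 3, 5} --y--> {1, 2, 4}  [new]
{0, 1, 2, 3, 4, 5} --x--> {0, 1, 2, 4, 5}  [seen]
{0, 1, 2, 3, 4, 5} --y--> {0, 1, 2, 3, 4, 5}  [seen]
{1, 2, 4} --x--> {0, 1, 2, 4, 5}  [seen]
{1, 2, 4} --y--> {0, 1, 2, 3, 4, 5}  [seen]
Reachable DFA states: {0}, {1, 4}, ∅, {0, 1, 2, 4, 5}, {0, 1, 2, 3, 5}, {0, 1, 2, 3, 4, 5}, {1, 2, 4}.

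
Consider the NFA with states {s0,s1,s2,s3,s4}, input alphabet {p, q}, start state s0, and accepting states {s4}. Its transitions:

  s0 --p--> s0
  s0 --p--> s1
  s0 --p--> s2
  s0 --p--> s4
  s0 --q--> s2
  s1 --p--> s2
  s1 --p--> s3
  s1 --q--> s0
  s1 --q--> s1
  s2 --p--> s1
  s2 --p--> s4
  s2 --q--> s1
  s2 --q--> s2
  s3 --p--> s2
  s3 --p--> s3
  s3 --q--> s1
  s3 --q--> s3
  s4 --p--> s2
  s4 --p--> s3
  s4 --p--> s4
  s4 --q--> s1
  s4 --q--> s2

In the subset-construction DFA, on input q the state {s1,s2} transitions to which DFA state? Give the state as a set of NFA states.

δ(s1,q) = {s0,s1}; δ(s2,q) = {s1,s2}.
Union: {s0,s1,s2}.

{s0,s1,s2}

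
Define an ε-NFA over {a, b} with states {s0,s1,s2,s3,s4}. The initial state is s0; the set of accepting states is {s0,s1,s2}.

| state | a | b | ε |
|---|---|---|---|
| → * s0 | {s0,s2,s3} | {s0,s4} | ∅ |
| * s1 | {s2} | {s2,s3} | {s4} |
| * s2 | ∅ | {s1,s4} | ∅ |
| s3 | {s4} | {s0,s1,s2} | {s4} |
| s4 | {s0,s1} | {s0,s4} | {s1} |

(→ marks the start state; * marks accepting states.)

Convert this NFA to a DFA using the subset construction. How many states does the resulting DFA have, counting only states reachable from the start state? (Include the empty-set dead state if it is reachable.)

Start state of the DFA: {s0} (ε-closure of the NFA start).
{s0} --a--> {s0,s1,s2,s3,s4}  [new]
{s0} --b--> {s0,s1,s4}  [new]
{s0,s1,s2,s3,s4} --a--> {s0,s1,s2,s3,s4}  [seen]
{s0,s1,s2,s3,s4} --b--> {s0,s1,s2,s3,s4}  [seen]
{s0,s1,s4} --a--> {s0,s1,s2,s3,s4}  [seen]
{s0,s1,s4} --b--> {s0,s1,s2,s3,s4}  [seen]
Reachable DFA states: {s0}, {s0,s1,s2,s3,s4}, {s0,s1,s4}.

3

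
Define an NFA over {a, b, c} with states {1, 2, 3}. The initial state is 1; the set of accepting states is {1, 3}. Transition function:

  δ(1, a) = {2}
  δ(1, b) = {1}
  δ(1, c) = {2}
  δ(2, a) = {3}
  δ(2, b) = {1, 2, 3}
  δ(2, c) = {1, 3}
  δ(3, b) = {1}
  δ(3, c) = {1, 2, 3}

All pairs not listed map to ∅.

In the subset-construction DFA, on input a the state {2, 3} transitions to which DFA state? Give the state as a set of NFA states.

{3}

δ(2,a) = {3}; δ(3,a) = ∅.
Union: {3}.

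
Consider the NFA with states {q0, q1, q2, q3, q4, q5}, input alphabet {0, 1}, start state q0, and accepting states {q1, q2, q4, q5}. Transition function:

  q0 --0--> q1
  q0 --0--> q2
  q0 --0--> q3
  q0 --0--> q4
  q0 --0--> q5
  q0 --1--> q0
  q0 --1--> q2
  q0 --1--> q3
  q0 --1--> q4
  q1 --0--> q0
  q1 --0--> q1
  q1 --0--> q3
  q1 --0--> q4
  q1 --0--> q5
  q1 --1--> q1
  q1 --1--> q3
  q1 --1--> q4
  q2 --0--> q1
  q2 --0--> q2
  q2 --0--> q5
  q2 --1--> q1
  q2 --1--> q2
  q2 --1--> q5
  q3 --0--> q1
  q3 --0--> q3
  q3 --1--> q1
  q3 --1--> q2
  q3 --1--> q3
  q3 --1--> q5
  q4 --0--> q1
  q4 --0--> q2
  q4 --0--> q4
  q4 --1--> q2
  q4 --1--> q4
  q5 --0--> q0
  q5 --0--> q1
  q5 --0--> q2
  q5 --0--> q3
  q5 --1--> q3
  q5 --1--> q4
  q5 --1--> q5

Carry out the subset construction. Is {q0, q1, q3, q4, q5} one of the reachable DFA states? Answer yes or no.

Start state of the DFA: {q0}.
{q0} --0--> {q1, q2, q3, q4, q5}  [new]
{q0} --1--> {q0, q2, q3, q4}  [new]
{q1, q2, q3, q4, q5} --0--> {q0, q1, q2, q3, q4, q5}  [new]
{q1, q2, q3, q4, q5} --1--> {q1, q2, q3, q4, q5}  [seen]
{q0, q2, q3, q4} --0--> {q1, q2, q3, q4, q5}  [seen]
{q0, q2, q3, q4} --1--> {q0, q1, q2, q3, q4, q5}  [seen]
{q0, q1, q2, q3, q4, q5} --0--> {q0, q1, q2, q3, q4, q5}  [seen]
{q0, q1, q2, q3, q4, q5} --1--> {q0, q1, q2, q3, q4, q5}  [seen]
Reachable DFA states: {q0}, {q1, q2, q3, q4, q5}, {q0, q2, q3, q4}, {q0, q1, q2, q3, q4, q5}.
{q0, q1, q3, q4, q5} is not among them.

no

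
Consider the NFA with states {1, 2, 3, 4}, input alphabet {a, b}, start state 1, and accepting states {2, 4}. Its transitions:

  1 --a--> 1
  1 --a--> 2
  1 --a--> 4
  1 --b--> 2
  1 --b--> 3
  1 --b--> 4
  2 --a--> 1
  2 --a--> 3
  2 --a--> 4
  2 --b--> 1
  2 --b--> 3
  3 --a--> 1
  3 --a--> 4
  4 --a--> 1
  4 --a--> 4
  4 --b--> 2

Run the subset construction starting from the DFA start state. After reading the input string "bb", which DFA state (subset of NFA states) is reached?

Start: {1}.
δ(1,b) = {2, 3, 4}.
Union: {2, 3, 4}.
After b: {2, 3, 4}.
δ(2,b) = {1, 3}; δ(3,b) = ∅; δ(4,b) = {2}.
Union: {1, 2, 3}.
After b: {1, 2, 3}.

{1, 2, 3}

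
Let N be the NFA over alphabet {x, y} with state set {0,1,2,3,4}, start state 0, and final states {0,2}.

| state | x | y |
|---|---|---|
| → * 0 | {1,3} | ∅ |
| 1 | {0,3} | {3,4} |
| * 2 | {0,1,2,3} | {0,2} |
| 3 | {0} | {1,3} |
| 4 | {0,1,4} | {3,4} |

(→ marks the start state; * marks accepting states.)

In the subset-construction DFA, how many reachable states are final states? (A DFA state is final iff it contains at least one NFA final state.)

Start state of the DFA: {0}.
{0} --x--> {1,3}  [new]
{0} --y--> ∅  [new]
{1,3} --x--> {0,3}  [new]
{1,3} --y--> {1,3,4}  [new]
∅ --x--> ∅  [seen]
∅ --y--> ∅  [seen]
{0,3} --x--> {0,1,3}  [new]
{0,3} --y--> {1,3}  [seen]
{1,3,4} --x--> {0,1,3,4}  [new]
{1,3,4} --y--> {1,3,4}  [seen]
{0,1,3} --x--> {0,1,3}  [seen]
{0,1,3} --y--> {1,3,4}  [seen]
{0,1,3,4} --x--> {0,1,3,4}  [seen]
{0,1,3,4} --y--> {1,3,4}  [seen]
Reachable DFA states: {0}, {1,3}, ∅, {0,3}, {1,3,4}, {0,1,3}, {0,1,3,4}.
Accepting DFA states (contain an NFA accepting state): {0}, {0,3}, {0,1,3}, {0,1,3,4}.

4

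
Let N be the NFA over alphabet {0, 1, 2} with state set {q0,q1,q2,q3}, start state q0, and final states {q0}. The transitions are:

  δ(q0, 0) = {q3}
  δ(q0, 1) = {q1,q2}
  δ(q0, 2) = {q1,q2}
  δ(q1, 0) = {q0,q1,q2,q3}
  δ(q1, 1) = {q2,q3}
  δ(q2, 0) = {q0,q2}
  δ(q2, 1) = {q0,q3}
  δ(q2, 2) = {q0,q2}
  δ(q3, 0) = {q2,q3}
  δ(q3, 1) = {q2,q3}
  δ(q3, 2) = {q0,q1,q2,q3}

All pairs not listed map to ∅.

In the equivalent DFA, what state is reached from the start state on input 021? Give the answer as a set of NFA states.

Start: {q0}.
δ(q0,0) = {q3}.
Union: {q3}.
After 0: {q3}.
δ(q3,2) = {q0,q1,q2,q3}.
Union: {q0,q1,q2,q3}.
After 2: {q0,q1,q2,q3}.
δ(q0,1) = {q1,q2}; δ(q1,1) = {q2,q3}; δ(q2,1) = {q0,q3}; δ(q3,1) = {q2,q3}.
Union: {q0,q1,q2,q3}.
After 1: {q0,q1,q2,q3}.

{q0,q1,q2,q3}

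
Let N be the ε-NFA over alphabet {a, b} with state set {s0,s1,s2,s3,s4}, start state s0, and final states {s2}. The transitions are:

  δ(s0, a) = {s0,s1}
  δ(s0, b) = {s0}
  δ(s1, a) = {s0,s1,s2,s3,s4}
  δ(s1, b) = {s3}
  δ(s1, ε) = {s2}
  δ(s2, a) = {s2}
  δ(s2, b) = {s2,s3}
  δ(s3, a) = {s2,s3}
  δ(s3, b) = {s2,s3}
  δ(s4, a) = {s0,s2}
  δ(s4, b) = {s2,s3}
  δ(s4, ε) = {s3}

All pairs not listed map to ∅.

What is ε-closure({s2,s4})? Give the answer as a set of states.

Begin with {s2,s4}.
s4 →ε {s3}; add s3.
ε-closure = {s2,s3,s4}.

{s2,s3,s4}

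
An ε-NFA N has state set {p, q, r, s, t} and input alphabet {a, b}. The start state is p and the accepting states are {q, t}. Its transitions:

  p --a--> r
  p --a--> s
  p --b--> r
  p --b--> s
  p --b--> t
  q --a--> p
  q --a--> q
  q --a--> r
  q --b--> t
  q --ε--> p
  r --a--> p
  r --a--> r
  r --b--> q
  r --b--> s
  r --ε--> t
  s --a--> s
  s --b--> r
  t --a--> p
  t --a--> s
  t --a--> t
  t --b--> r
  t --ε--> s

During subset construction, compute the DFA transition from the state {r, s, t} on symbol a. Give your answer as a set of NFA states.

{p, r, s, t}

δ(r,a) = {p, r}; δ(s,a) = {s}; δ(t,a) = {p, s, t}.
Union: {p, r, s, t}.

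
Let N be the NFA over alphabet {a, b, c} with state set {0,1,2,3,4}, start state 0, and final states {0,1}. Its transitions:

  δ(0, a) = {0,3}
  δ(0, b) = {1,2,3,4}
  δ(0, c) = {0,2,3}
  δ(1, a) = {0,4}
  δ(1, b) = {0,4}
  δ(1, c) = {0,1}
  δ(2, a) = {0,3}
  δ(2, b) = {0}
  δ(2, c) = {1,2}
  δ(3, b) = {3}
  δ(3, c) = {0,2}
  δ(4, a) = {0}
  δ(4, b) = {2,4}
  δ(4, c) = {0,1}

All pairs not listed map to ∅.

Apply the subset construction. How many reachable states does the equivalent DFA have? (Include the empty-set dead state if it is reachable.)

Start state of the DFA: {0}.
{0} --a--> {0,3}  [new]
{0} --b--> {1,2,3,4}  [new]
{0} --c--> {0,2,3}  [new]
{0,3} --a--> {0,3}  [seen]
{0,3} --b--> {1,2,3,4}  [seen]
{0,3} --c--> {0,2,3}  [seen]
{1,2,3,4} --a--> {0,3,4}  [new]
{1,2,3,4} --b--> {0,2,3,4}  [new]
{1,2,3,4} --c--> {0,1,2}  [new]
{0,2,3} --a--> {0,3}  [seen]
{0,2,3} --b--> {0,1,2,3,4}  [new]
{0,2,3} --c--> {0,1,2,3}  [new]
{0,3,4} --a--> {0,3}  [seen]
{0,3,4} --b--> {1,2,3,4}  [seen]
{0,3,4} --c--> {0,1,2,3}  [seen]
{0,2,3,4} --a--> {0,3}  [seen]
{0,2,3,4} --b--> {0,1,2,3,4}  [seen]
{0,2,3,4} --c--> {0,1,2,3}  [seen]
{0,1,2} --a--> {0,3,4}  [seen]
{0,1,2} --b--> {0,1,2,3,4}  [seen]
{0,1,2} --c--> {0,1,2,3}  [seen]
{0,1,2,3,4} --a--> {0,3,4}  [seen]
{0,1,2,3,4} --b--> {0,1,2,3,4}  [seen]
{0,1,2,3,4} --c--> {0,1,2,3}  [seen]
{0,1,2,3} --a--> {0,3,4}  [seen]
{0,1,2,3} --b--> {0,1,2,3,4}  [seen]
{0,1,2,3} --c--> {0,1,2,3}  [seen]
Reachable DFA states: {0}, {0,3}, {1,2,3,4}, {0,2,3}, {0,3,4}, {0,2,3,4}, {0,1,2}, {0,1,2,3,4}, {0,1,2,3}.

9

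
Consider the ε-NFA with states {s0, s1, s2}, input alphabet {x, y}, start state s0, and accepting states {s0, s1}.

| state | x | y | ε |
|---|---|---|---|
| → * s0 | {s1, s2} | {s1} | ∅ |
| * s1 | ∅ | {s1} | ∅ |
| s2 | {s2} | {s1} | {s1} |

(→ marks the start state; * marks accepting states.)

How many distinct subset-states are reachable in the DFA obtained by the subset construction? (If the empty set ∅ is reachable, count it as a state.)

4

Start state of the DFA: {s0} (ε-closure of the NFA start).
{s0} --x--> {s1, s2}  [new]
{s0} --y--> {s1}  [new]
{s1, s2} --x--> {s1, s2}  [seen]
{s1, s2} --y--> {s1}  [seen]
{s1} --x--> ∅  [new]
{s1} --y--> {s1}  [seen]
∅ --x--> ∅  [seen]
∅ --y--> ∅  [seen]
Reachable DFA states: {s0}, {s1, s2}, {s1}, ∅.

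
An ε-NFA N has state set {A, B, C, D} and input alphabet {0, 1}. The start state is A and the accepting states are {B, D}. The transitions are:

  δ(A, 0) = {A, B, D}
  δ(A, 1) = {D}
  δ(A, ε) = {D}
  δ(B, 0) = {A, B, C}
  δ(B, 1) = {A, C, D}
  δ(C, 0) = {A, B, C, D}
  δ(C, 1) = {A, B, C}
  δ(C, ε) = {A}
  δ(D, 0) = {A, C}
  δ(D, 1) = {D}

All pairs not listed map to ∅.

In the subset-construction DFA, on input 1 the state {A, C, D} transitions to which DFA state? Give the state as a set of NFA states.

δ(A,1) = {D}; δ(C,1) = {A, B, C}; δ(D,1) = {D}.
Union: {A, B, C, D}.

{A, B, C, D}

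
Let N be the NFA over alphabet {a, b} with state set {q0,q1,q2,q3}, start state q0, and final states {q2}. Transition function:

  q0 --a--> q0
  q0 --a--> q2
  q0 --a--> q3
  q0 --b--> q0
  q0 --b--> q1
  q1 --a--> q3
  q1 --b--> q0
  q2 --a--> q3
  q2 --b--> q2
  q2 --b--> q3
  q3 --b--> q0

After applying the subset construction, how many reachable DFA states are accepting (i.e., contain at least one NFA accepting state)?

2

Start state of the DFA: {q0}.
{q0} --a--> {q0,q2,q3}  [new]
{q0} --b--> {q0,q1}  [new]
{q0,q2,q3} --a--> {q0,q2,q3}  [seen]
{q0,q2,q3} --b--> {q0,q1,q2,q3}  [new]
{q0,q1} --a--> {q0,q2,q3}  [seen]
{q0,q1} --b--> {q0,q1}  [seen]
{q0,q1,q2,q3} --a--> {q0,q2,q3}  [seen]
{q0,q1,q2,q3} --b--> {q0,q1,q2,q3}  [seen]
Reachable DFA states: {q0}, {q0,q2,q3}, {q0,q1}, {q0,q1,q2,q3}.
Accepting DFA states (contain an NFA accepting state): {q0,q2,q3}, {q0,q1,q2,q3}.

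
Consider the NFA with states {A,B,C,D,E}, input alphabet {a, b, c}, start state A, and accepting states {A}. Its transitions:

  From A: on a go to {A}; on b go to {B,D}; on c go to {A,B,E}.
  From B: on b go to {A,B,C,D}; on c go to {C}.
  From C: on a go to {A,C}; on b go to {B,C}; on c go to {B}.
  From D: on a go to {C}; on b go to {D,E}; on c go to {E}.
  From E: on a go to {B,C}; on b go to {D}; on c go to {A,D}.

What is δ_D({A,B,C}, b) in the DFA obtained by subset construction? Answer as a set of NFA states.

{A,B,C,D}

δ(A,b) = {B,D}; δ(B,b) = {A,B,C,D}; δ(C,b) = {B,C}.
Union: {A,B,C,D}.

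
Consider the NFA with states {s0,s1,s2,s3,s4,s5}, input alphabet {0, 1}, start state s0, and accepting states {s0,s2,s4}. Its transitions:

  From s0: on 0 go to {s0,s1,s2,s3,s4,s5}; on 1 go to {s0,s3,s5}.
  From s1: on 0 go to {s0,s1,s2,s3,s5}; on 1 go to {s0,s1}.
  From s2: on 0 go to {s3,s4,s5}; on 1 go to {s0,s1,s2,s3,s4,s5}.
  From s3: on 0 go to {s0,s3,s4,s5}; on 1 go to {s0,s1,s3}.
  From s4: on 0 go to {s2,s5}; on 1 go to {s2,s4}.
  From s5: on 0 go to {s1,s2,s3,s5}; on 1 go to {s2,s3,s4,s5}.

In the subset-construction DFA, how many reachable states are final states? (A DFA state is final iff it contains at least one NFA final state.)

3

Start state of the DFA: {s0}.
{s0} --0--> {s0,s1,s2,s3,s4,s5}  [new]
{s0} --1--> {s0,s3,s5}  [new]
{s0,s1,s2,s3,s4,s5} --0--> {s0,s1,s2,s3,s4,s5}  [seen]
{s0,s1,s2,s3,s4,s5} --1--> {s0,s1,s2,s3,s4,s5}  [seen]
{s0,s3,s5} --0--> {s0,s1,s2,s3,s4,s5}  [seen]
{s0,s3,s5} --1--> {s0,s1,s2,s3,s4,s5}  [seen]
Reachable DFA states: {s0}, {s0,s1,s2,s3,s4,s5}, {s0,s3,s5}.
Accepting DFA states (contain an NFA accepting state): {s0}, {s0,s1,s2,s3,s4,s5}, {s0,s3,s5}.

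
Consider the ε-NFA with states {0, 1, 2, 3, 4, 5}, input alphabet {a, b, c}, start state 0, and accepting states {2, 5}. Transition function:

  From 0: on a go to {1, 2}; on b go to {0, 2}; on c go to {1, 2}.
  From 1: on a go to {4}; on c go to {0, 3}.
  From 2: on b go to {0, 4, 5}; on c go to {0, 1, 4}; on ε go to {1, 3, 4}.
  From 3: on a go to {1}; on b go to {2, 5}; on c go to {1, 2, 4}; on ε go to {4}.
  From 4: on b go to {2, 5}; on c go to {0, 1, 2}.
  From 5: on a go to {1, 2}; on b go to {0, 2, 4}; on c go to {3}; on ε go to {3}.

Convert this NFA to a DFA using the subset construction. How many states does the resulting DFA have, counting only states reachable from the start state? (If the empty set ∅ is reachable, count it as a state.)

8

Start state of the DFA: {0} (ε-closure of the NFA start).
{0} --a--> {1, 2, 3, 4}  [new]
{0} --b--> {0, 1, 2, 3, 4}  [new]
{0} --c--> {1, 2, 3, 4}  [seen]
{1, 2, 3, 4} --a--> {1, 4}  [new]
{1, 2, 3, 4} --b--> {0, 1, 2, 3, 4, 5}  [new]
{1, 2, 3, 4} --c--> {0, 1, 2, 3, 4}  [seen]
{0, 1, 2, 3, 4} --a--> {1, 2, 3, 4}  [seen]
{0, 1, 2, 3, 4} --b--> {0, 1, 2, 3, 4, 5}  [seen]
{0, 1, 2, 3, 4} --c--> {0, 1, 2, 3, 4}  [seen]
{1, 4} --a--> {4}  [new]
{1, 4} --b--> {1, 2, 3, 4, 5}  [new]
{1, 4} --c--> {0, 1, 2, 3, 4}  [seen]
{0, 1, 2, 3, 4, 5} --a--> {1, 2, 3, 4}  [seen]
{0, 1, 2, 3, 4, 5} --b--> {0, 1, 2, 3, 4, 5}  [seen]
{0, 1, 2, 3, 4, 5} --c--> {0, 1, 2, 3, 4}  [seen]
{4} --a--> ∅  [new]
{4} --b--> {1, 2, 3, 4, 5}  [seen]
{4} --c--> {0, 1, 2, 3, 4}  [seen]
{1, 2, 3, 4, 5} --a--> {1, 2, 3, 4}  [seen]
{1, 2, 3, 4, 5} --b--> {0, 1, 2, 3, 4, 5}  [seen]
{1, 2, 3, 4, 5} --c--> {0, 1, 2, 3, 4}  [seen]
∅ --a--> ∅  [seen]
∅ --b--> ∅  [seen]
∅ --c--> ∅  [seen]
Reachable DFA states: {0}, {1, 2, 3, 4}, {0, 1, 2, 3, 4}, {1, 4}, {0, 1, 2, 3, 4, 5}, {4}, {1, 2, 3, 4, 5}, ∅.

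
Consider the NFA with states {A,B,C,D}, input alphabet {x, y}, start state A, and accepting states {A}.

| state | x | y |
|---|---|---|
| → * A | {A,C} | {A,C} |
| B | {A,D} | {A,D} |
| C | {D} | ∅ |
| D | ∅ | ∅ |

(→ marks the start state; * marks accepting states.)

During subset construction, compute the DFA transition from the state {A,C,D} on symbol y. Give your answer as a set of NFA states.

δ(A,y) = {A,C}; δ(C,y) = ∅; δ(D,y) = ∅.
Union: {A,C}.

{A,C}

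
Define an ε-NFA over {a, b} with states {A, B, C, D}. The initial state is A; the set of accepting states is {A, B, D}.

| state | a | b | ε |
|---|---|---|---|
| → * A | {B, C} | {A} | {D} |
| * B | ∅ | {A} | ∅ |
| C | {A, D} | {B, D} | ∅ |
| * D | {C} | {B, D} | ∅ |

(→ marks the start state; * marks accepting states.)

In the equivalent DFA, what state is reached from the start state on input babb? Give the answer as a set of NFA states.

{A, B, D}

Start: {A, D}.
δ(A,b) = {A}; δ(D,b) = {B, D}.
Union: {A, B, D}.
After b: {A, B, D}.
δ(A,a) = {B, C}; δ(B,a) = ∅; δ(D,a) = {C}.
Union: {B, C}.
After a: {B, C}.
δ(B,b) = {A}; δ(C,b) = {B, D}.
Union: {A, B, D}.
After b: {A, B, D}.
δ(A,b) = {A}; δ(B,b) = {A}; δ(D,b) = {B, D}.
Union: {A, B, D}.
After b: {A, B, D}.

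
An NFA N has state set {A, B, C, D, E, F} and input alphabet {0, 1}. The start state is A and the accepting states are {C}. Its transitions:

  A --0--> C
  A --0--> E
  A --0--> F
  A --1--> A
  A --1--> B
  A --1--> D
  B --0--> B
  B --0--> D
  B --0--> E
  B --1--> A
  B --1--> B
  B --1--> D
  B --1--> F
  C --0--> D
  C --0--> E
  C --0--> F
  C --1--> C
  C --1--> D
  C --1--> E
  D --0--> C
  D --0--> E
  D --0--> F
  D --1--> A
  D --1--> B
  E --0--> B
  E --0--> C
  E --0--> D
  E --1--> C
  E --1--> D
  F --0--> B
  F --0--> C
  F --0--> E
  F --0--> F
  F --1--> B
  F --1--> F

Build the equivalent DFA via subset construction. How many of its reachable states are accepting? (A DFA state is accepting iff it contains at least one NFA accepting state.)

Start state of the DFA: {A}.
{A} --0--> {C, E, F}  [new]
{A} --1--> {A, B, D}  [new]
{C, E, F} --0--> {B, C, D, E, F}  [new]
{C, E, F} --1--> {B, C, D, E, F}  [seen]
{A, B, D} --0--> {B, C, D, E, F}  [seen]
{A, B, D} --1--> {A, B, D, F}  [new]
{B, C, D, E, F} --0--> {B, C, D, E, F}  [seen]
{B, C, D, E, F} --1--> {A, B, C, D, E, F}  [new]
{A, B, D, F} --0--> {B, C, D, E, F}  [seen]
{A, B, D, F} --1--> {A, B, D, F}  [seen]
{A, B, C, D, E, F} --0--> {B, C, D, E, F}  [seen]
{A, B, C, D, E, F} --1--> {A, B, C, D, E, F}  [seen]
Reachable DFA states: {A}, {C, E, F}, {A, B, D}, {B, C, D, E, F}, {A, B, D, F}, {A, B, C, D, E, F}.
Accepting DFA states (contain an NFA accepting state): {C, E, F}, {B, C, D, E, F}, {A, B, C, D, E, F}.

3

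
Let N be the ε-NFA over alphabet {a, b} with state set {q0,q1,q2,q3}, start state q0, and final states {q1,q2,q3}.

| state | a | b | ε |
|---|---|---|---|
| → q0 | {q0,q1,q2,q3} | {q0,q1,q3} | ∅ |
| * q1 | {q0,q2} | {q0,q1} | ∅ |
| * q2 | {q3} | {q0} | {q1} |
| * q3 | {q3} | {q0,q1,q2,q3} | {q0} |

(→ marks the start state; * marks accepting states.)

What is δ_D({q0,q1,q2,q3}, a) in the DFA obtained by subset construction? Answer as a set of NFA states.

{q0,q1,q2,q3}

δ(q0,a) = {q0,q1,q2,q3}; δ(q1,a) = {q0,q2}; δ(q2,a) = {q3}; δ(q3,a) = {q3}.
Union: {q0,q1,q2,q3}.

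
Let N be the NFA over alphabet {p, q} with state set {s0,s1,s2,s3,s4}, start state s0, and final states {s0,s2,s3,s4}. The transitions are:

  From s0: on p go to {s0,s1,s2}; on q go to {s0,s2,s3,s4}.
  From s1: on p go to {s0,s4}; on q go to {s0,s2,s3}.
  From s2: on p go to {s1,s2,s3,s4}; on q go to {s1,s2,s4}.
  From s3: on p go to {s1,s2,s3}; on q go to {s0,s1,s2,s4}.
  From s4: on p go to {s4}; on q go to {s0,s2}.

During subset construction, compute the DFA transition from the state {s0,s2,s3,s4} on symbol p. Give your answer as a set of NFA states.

δ(s0,p) = {s0,s1,s2}; δ(s2,p) = {s1,s2,s3,s4}; δ(s3,p) = {s1,s2,s3}; δ(s4,p) = {s4}.
Union: {s0,s1,s2,s3,s4}.

{s0,s1,s2,s3,s4}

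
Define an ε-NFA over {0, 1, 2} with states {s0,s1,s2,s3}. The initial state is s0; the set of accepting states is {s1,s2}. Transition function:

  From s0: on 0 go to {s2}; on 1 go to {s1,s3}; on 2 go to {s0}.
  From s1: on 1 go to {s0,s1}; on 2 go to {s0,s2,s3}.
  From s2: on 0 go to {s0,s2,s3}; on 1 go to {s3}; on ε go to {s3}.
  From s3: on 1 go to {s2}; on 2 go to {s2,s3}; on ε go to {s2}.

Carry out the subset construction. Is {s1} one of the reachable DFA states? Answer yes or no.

no

Start state of the DFA: {s0} (ε-closure of the NFA start).
{s0} --0--> {s2,s3}  [new]
{s0} --1--> {s1,s2,s3}  [new]
{s0} --2--> {s0}  [seen]
{s2,s3} --0--> {s0,s2,s3}  [new]
{s2,s3} --1--> {s2,s3}  [seen]
{s2,s3} --2--> {s2,s3}  [seen]
{s1,s2,s3} --0--> {s0,s2,s3}  [seen]
{s1,s2,s3} --1--> {s0,s1,s2,s3}  [new]
{s1,s2,s3} --2--> {s0,s2,s3}  [seen]
{s0,s2,s3} --0--> {s0,s2,s3}  [seen]
{s0,s2,s3} --1--> {s1,s2,s3}  [seen]
{s0,s2,s3} --2--> {s0,s2,s3}  [seen]
{s0,s1,s2,s3} --0--> {s0,s2,s3}  [seen]
{s0,s1,s2,s3} --1--> {s0,s1,s2,s3}  [seen]
{s0,s1,s2,s3} --2--> {s0,s2,s3}  [seen]
Reachable DFA states: {s0}, {s2,s3}, {s1,s2,s3}, {s0,s2,s3}, {s0,s1,s2,s3}.
{s1} is not among them.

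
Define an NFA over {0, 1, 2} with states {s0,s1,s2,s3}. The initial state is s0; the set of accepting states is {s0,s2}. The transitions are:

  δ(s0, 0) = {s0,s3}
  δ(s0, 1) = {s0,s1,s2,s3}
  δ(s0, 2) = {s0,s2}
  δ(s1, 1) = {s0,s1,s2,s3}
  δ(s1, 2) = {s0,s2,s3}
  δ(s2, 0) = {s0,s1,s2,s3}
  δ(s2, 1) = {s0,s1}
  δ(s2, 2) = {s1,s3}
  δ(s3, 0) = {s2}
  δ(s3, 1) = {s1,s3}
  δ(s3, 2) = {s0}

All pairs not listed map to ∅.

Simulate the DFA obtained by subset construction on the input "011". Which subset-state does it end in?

{s0,s1,s2,s3}

Start: {s0}.
δ(s0,0) = {s0,s3}.
Union: {s0,s3}.
After 0: {s0,s3}.
δ(s0,1) = {s0,s1,s2,s3}; δ(s3,1) = {s1,s3}.
Union: {s0,s1,s2,s3}.
After 1: {s0,s1,s2,s3}.
δ(s0,1) = {s0,s1,s2,s3}; δ(s1,1) = {s0,s1,s2,s3}; δ(s2,1) = {s0,s1}; δ(s3,1) = {s1,s3}.
Union: {s0,s1,s2,s3}.
After 1: {s0,s1,s2,s3}.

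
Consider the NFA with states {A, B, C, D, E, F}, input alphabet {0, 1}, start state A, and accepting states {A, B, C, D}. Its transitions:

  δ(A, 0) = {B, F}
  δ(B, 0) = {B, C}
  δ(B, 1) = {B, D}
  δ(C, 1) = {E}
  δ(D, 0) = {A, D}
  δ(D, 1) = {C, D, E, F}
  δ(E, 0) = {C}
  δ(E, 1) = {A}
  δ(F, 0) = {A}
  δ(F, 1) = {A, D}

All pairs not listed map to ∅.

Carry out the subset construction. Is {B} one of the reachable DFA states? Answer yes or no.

Start state of the DFA: {A}.
{A} --0--> {B, F}  [new]
{A} --1--> ∅  [new]
{B, F} --0--> {A, B, C}  [new]
{B, F} --1--> {A, B, D}  [new]
∅ --0--> ∅  [seen]
∅ --1--> ∅  [seen]
{A, B, C} --0--> {B, C, F}  [new]
{A, B, C} --1--> {B, D, E}  [new]
{A, B, D} --0--> {A, B, C, D, F}  [new]
{A, B, D} --1--> {B, C, D, E, F}  [new]
{B, C, F} --0--> {A, B, C}  [seen]
{B, C, F} --1--> {A, B, D, E}  [new]
{B, D, E} --0--> {A, B, C, D}  [new]
{B, D, E} --1--> {A, B, C, D, E, F}  [new]
{A, B, C, D, F} --0--> {A, B, C, D, F}  [seen]
{A, B, C, D, F} --1--> {A, B, C, D, E, F}  [seen]
{B, C, D, E, F} --0--> {A, B, C, D}  [seen]
{B, C, D, E, F} --1--> {A, B, C, D, E, F}  [seen]
{A, B, D, E} --0--> {A, B, C, D, F}  [seen]
{A, B, D, E} --1--> {A, B, C, D, E, F}  [seen]
{A, B, C, D} --0--> {A, B, C, D, F}  [seen]
{A, B, C, D} --1--> {B, C, D, E, F}  [seen]
{A, B, C, D, E, F} --0--> {A, B, C, D, F}  [seen]
{A, B, C, D, E, F} --1--> {A, B, C, D, E, F}  [seen]
Reachable DFA states: {A}, {B, F}, ∅, {A, B, C}, {A, B, D}, {B, C, F}, {B, D, E}, {A, B, C, D, F}, {B, C, D, E, F}, {A, B, D, E}, {A, B, C, D}, {A, B, C, D, E, F}.
{B} is not among them.

no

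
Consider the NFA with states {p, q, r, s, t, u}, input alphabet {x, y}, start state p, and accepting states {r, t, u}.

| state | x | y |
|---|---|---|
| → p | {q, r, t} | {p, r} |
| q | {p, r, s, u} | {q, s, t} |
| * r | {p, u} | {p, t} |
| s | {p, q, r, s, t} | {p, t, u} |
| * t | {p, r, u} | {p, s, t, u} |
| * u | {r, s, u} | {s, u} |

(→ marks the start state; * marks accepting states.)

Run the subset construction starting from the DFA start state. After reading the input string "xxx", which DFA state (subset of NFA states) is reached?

{p, q, r, s, t, u}

Start: {p}.
δ(p,x) = {q, r, t}.
Union: {q, r, t}.
After x: {q, r, t}.
δ(q,x) = {p, r, s, u}; δ(r,x) = {p, u}; δ(t,x) = {p, r, u}.
Union: {p, r, s, u}.
After x: {p, r, s, u}.
δ(p,x) = {q, r, t}; δ(r,x) = {p, u}; δ(s,x) = {p, q, r, s, t}; δ(u,x) = {r, s, u}.
Union: {p, q, r, s, t, u}.
After x: {p, q, r, s, t, u}.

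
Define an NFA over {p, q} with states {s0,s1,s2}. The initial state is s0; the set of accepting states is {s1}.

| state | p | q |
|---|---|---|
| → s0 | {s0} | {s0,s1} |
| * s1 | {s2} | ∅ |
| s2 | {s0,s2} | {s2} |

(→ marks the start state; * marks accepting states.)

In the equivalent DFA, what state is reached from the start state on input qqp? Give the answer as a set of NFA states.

Start: {s0}.
δ(s0,q) = {s0,s1}.
Union: {s0,s1}.
After q: {s0,s1}.
δ(s0,q) = {s0,s1}; δ(s1,q) = ∅.
Union: {s0,s1}.
After q: {s0,s1}.
δ(s0,p) = {s0}; δ(s1,p) = {s2}.
Union: {s0,s2}.
After p: {s0,s2}.

{s0,s2}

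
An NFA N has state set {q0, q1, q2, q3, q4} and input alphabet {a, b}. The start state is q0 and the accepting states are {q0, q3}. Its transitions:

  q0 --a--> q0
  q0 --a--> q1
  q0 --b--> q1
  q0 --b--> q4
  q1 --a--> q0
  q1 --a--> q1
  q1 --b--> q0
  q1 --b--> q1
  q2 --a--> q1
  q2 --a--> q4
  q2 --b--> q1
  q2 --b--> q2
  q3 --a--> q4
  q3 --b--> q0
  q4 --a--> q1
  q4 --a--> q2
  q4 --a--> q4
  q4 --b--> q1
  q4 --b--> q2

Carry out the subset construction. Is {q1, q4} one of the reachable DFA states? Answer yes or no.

yes

Start state of the DFA: {q0}.
{q0} --a--> {q0, q1}  [new]
{q0} --b--> {q1, q4}  [new]
{q0, q1} --a--> {q0, q1}  [seen]
{q0, q1} --b--> {q0, q1, q4}  [new]
{q1, q4} --a--> {q0, q1, q2, q4}  [new]
{q1, q4} --b--> {q0, q1, q2}  [new]
{q0, q1, q4} --a--> {q0, q1, q2, q4}  [seen]
{q0, q1, q4} --b--> {q0, q1, q2, q4}  [seen]
{q0, q1, q2, q4} --a--> {q0, q1, q2, q4}  [seen]
{q0, q1, q2, q4} --b--> {q0, q1, q2, q4}  [seen]
{q0, q1, q2} --a--> {q0, q1, q4}  [seen]
{q0, q1, q2} --b--> {q0, q1, q2, q4}  [seen]
Reachable DFA states: {q0}, {q0, q1}, {q1, q4}, {q0, q1, q4}, {q0, q1, q2, q4}, {q0, q1, q2}.
{q1, q4} is among them.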